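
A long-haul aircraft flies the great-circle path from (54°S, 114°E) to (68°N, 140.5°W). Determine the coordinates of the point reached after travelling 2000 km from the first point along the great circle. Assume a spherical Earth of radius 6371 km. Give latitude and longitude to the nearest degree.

Convert each endpoint to a unit vector on the sphere (x = cos φ cos λ, y = cos φ sin λ, z = sin φ).
The central angle between the endpoints is δ = arccos(p₁·p₂) ≈ 2.513 rad (144.0°). The total great-circle distance is δ·R ≈ 2.513 × 6371 ≈ 16011 km, so the target fraction is f = 2000/16011 ≈ 0.125.
Interpolate at f ≈ 0.125 with slerp weights a = sin((1−f)δ)/sin δ ≈ 1.376, b = sin(fδ)/sin δ ≈ 0.525.
p = a·p₁ + b·p₂ ≈ (-0.481, 0.614, -0.626); φ = arcsin(p_z) ≈ -38.77°, λ = atan2(p_y, p_x) ≈ 128.08°.

≈ (39°S, 128°E)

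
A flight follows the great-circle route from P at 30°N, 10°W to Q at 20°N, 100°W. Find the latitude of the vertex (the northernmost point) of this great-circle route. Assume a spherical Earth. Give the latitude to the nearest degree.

≈ 34°N

The great circle lies in the plane with unit normal n̂ = (p₁ × p₂)/|p₁ × p₂|.
Here n̂_z ≈ -0.826; the vertex latitude is φ_max = arccos|n̂_z| ≈ 34.3°.
Check via Clairaut: cos φ_max = |cos φ₁| · sin C = cos(30.0°)·sin(72.5°) ≈ 0.826, again giving ≈ 34.3°.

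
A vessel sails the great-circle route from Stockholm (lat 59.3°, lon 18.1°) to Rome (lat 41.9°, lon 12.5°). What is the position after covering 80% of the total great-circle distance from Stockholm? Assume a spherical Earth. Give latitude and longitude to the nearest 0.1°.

≈ lat 45.4°, lon 13.3°

The haversine formula gives a central angle δ ≈ 0.310 rad (17.7°) between the endpoints.
Interpolate at f = 0.80 with slerp weights a = sin((1−f)δ)/sin δ ≈ 0.203, b = sin(fδ)/sin δ ≈ 0.805.
p = a·p₁ + b·p₂ ≈ (0.683, 0.162, 0.712); φ = arcsin(p_z) ≈ 45.40°, λ = atan2(p_y, p_x) ≈ 13.33°.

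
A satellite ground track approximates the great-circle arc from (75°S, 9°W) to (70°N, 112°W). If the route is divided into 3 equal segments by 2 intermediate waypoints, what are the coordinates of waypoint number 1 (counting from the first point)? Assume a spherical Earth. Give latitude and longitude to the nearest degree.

Write both endpoints as unit vectors p₁, p₂ with components (cos φ cos λ, cos φ sin λ, sin φ).
The central angle between the endpoints is δ = arccos(p₁·p₂) ≈ 2.759 rad (158.1°).
Interpolate at f = 1/3 with slerp weights a = sin((1−f)δ)/sin δ ≈ 2.581, b = sin(fδ)/sin δ ≈ 2.129.
p = a·p₁ + b·p₂ ≈ (0.387, -0.780, -0.492); φ = arcsin(p_z) ≈ -29.50°, λ = atan2(p_y, p_x) ≈ -63.60°.

≈ (30°S, 64°W)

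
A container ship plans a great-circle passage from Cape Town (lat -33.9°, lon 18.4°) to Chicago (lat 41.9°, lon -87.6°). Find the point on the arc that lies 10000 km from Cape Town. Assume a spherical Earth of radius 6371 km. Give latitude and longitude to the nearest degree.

Convert each endpoint to a unit vector on the sphere (x = cos φ cos λ, y = cos φ sin λ, z = sin φ).
The central angle between the endpoints is δ = arccos(p₁·p₂) ≈ 2.145 rad (122.9°). The total great-circle distance is δ·R ≈ 2.145 × 6371 ≈ 13663 km, so the target fraction is f = 10000/13663 ≈ 0.732.
Interpolate at f ≈ 0.732 with slerp weights a = sin((1−f)δ)/sin δ ≈ 0.647, b = sin(fδ)/sin δ ≈ 1.191.
p = a·p₁ + b·p₂ ≈ (0.547, -0.716, 0.434); φ = arcsin(p_z) ≈ 25.72°, λ = atan2(p_y, p_x) ≈ -52.61°.

≈ lat 26°, lon -53°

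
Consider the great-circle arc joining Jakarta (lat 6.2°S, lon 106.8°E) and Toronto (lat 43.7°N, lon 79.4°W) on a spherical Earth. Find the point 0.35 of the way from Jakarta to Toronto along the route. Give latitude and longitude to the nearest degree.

Write both endpoints as unit vectors p₁, p₂ with components (cos φ cos λ, cos φ sin λ, sin φ).
The central angle between the endpoints is δ = arccos(p₁·p₂) ≈ 2.480 rad (142.1°).
Interpolate at f = 0.35 with slerp weights a = sin((1−f)δ)/sin δ ≈ 1.627, b = sin(fδ)/sin δ ≈ 1.242.
p = a·p₁ + b·p₂ ≈ (-0.302, 0.665, 0.683); φ = arcsin(p_z) ≈ 43.05°, λ = atan2(p_y, p_x) ≈ 114.43°.

≈ lat 43°N, lon 114°E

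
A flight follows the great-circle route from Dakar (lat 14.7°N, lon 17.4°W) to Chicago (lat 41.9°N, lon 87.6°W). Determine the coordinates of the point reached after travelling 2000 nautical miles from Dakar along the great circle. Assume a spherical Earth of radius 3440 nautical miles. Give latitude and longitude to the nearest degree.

From cos δ = sin φ₁ sin φ₂ + cos φ₁ cos φ₂ cos Δλ, the central angle is δ ≈ 1.145 rad (65.6°). The total great-circle distance is δ·R ≈ 1.145 × 3440 ≈ 3938 nmi, so the target fraction is f = 2000/3938 ≈ 0.508.
Interpolate at f ≈ 0.508 with slerp weights a = sin((1−f)δ)/sin δ ≈ 0.586, b = sin(fδ)/sin δ ≈ 0.603.
p = a·p₁ + b·p₂ ≈ (0.560, -0.618, 0.552); φ = arcsin(p_z) ≈ 33.48°, λ = atan2(p_y, p_x) ≈ -47.82°.

≈ lat 33°N, lon 48°W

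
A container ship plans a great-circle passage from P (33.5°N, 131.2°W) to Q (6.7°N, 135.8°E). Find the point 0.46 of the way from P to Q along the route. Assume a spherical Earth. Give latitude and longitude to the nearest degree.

From cos δ = sin φ₁ sin φ₂ + cos φ₁ cos φ₂ cos Δλ, the central angle is δ ≈ 1.550 rad (88.8°).
Interpolate at f = 0.46 with slerp weights a = sin((1−f)δ)/sin δ ≈ 0.743, b = sin(fδ)/sin δ ≈ 0.654.
p = a·p₁ + b·p₂ ≈ (-0.874, -0.013, 0.486); φ = arcsin(p_z) ≈ 29.09°, λ = atan2(p_y, p_x) ≈ -179.14°.

≈ (29°N, 179°W)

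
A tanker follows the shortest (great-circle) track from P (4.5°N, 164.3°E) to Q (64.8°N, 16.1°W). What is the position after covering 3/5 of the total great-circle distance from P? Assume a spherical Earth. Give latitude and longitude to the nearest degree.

Convert each endpoint to a unit vector on the sphere (x = cos φ cos λ, y = cos φ sin λ, z = sin φ).
The central angle between the endpoints is δ = arccos(p₁·p₂) ≈ 1.932 rad (110.7°).
Interpolate at f = 3/5 with slerp weights a = sin((1−f)δ)/sin δ ≈ 0.746, b = sin(fδ)/sin δ ≈ 0.980.
p = a·p₁ + b·p₂ ≈ (-0.315, 0.086, 0.945); φ = arcsin(p_z) ≈ 70.92°, λ = atan2(p_y, p_x) ≈ 164.81°.

≈ (71°N, 165°E)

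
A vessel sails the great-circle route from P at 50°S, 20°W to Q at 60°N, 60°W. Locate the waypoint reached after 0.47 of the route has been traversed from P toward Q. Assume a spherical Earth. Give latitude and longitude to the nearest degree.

≈ 2°N, 37°W

From cos δ = sin φ₁ sin φ₂ + cos φ₁ cos φ₂ cos Δλ, the central angle is δ ≈ 2.001 rad (114.7°).
Interpolate at f = 0.47 with slerp weights a = sin((1−f)δ)/sin δ ≈ 0.960, b = sin(fδ)/sin δ ≈ 0.889.
p = a·p₁ + b·p₂ ≈ (0.802, -0.596, 0.034); φ = arcsin(p_z) ≈ 1.96°, λ = atan2(p_y, p_x) ≈ -36.61°.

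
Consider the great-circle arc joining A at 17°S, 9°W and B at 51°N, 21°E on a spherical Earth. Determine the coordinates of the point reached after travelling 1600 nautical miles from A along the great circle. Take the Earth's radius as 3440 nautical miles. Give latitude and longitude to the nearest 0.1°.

≈ 8.3°N, 0.4°W

Write both endpoints as unit vectors p₁, p₂ with components (cos φ cos λ, cos φ sin λ, sin φ).
The central angle between the endpoints is δ = arccos(p₁·p₂) ≈ 1.272 rad (72.9°). The total great-circle distance is δ·R ≈ 1.272 × 3440 ≈ 4377 nmi, so the target fraction is f = 1600/4377 ≈ 0.366.
Interpolate at f ≈ 0.366 with slerp weights a = sin((1−f)δ)/sin δ ≈ 0.756, b = sin(fδ)/sin δ ≈ 0.469.
p = a·p₁ + b·p₂ ≈ (0.990, -0.007, 0.144); φ = arcsin(p_z) ≈ 8.26°, λ = atan2(p_y, p_x) ≈ -0.42°.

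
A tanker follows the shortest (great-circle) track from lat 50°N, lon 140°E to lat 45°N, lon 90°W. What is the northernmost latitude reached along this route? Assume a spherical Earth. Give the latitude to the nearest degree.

The great circle lies in the plane with unit normal n̂ = (p₁ × p₂)/|p₁ × p₂|.
Here n̂_z ≈ +0.360; the vertex latitude is φ_max = arccos|n̂_z| ≈ 68.9°.
Check via Clairaut: cos φ_max = |cos φ₁| · sin C = cos(50.0°)·sin(34.0°) ≈ 0.360, again giving ≈ 68.9°.

≈ 69°N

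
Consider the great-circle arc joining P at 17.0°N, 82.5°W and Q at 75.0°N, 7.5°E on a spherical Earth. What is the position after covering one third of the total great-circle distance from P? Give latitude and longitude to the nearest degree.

Write both endpoints as unit vectors p₁, p₂ with components (cos φ cos λ, cos φ sin λ, sin φ).
The central angle between the endpoints is δ = arccos(p₁·p₂) ≈ 1.284 rad (73.6°).
Interpolate at f = 1/3 with slerp weights a = sin((1−f)δ)/sin δ ≈ 0.787, b = sin(fδ)/sin δ ≈ 0.433.
p = a·p₁ + b·p₂ ≈ (0.209, -0.732, 0.648); φ = arcsin(p_z) ≈ 40.41°, λ = atan2(p_y, p_x) ≈ -74.04°.

≈ 40°N, 74°W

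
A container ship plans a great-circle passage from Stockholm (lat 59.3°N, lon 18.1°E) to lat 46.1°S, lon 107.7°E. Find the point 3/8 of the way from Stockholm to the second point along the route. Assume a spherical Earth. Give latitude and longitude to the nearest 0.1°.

Convert each endpoint to a unit vector on the sphere (x = cos φ cos λ, y = cos φ sin λ, z = sin φ).
The central angle between the endpoints is δ = arccos(p₁·p₂) ≈ 2.236 rad (128.1°).
Interpolate at f = 3/8 with slerp weights a = sin((1−f)δ)/sin δ ≈ 1.252, b = sin(fδ)/sin δ ≈ 0.945.
p = a·p₁ + b·p₂ ≈ (0.408, 0.823, 0.395); φ = arcsin(p_z) ≈ 23.29°, λ = atan2(p_y, p_x) ≈ 63.61°.

≈ lat 23.3°N, lon 63.6°E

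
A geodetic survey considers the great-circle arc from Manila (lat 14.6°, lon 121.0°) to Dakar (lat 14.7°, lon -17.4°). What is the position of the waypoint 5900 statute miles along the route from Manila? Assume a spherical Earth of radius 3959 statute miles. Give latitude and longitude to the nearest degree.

Convert each endpoint to a unit vector on the sphere (x = cos φ cos λ, y = cos φ sin λ, z = sin φ).
The central angle between the endpoints is δ = arccos(p₁·p₂) ≈ 2.260 rad (129.5°). The total great-circle distance is δ·R ≈ 2.260 × 3959 ≈ 8948 mi, so the target fraction is f = 5900/8948 ≈ 0.659.
Interpolate at f ≈ 0.659 with slerp weights a = sin((1−f)δ)/sin δ ≈ 0.902, b = sin(fδ)/sin δ ≈ 1.292.
p = a·p₁ + b·p₂ ≈ (0.743, 0.375, 0.555); φ = arcsin(p_z) ≈ 33.72°, λ = atan2(p_y, p_x) ≈ 26.76°.

≈ lat 34°, lon 27°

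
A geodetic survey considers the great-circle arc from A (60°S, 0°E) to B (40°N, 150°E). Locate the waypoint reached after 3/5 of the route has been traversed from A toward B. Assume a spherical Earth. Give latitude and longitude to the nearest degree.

≈ (15°S, 121°E)

Write both endpoints as unit vectors p₁, p₂ with components (cos φ cos λ, cos φ sin λ, sin φ).
The central angle between the endpoints is δ = arccos(p₁·p₂) ≈ 2.665 rad (152.7°).
Interpolate at f = 3/5 with slerp weights a = sin((1−f)δ)/sin δ ≈ 1.906, b = sin(fδ)/sin δ ≈ 2.177.
p = a·p₁ + b·p₂ ≈ (-0.491, 0.834, -0.251); φ = arcsin(p_z) ≈ -14.56°, λ = atan2(p_y, p_x) ≈ 120.50°.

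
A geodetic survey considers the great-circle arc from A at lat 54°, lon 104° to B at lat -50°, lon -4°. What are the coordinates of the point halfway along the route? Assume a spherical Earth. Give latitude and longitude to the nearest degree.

≈ lat 3°, lon 46°

Convert each endpoint to a unit vector on the sphere (x = cos φ cos λ, y = cos φ sin λ, z = sin φ).
The central angle between the endpoints is δ = arccos(p₁·p₂) ≈ 2.399 rad (137.4°).
Interpolate at f = 1/2 with slerp weights a = sin((1−f)δ)/sin δ ≈ 1.377, b = sin(fδ)/sin δ ≈ 1.377.
p = a·p₁ + b·p₂ ≈ (0.687, 0.724, 0.059); φ = arcsin(p_z) ≈ 3.39°, λ = atan2(p_y, p_x) ≈ 46.48°.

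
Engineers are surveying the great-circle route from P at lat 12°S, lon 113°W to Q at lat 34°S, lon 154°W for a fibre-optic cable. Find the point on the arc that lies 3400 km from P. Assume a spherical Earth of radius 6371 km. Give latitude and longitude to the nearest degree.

Convert each endpoint to a unit vector on the sphere (x = cos φ cos λ, y = cos φ sin λ, z = sin φ).
The central angle between the endpoints is δ = arccos(p₁·p₂) ≈ 0.755 rad (43.3°). The total great-circle distance is δ·R ≈ 0.755 × 6371 ≈ 4810 km, so the target fraction is f = 3400/4810 ≈ 0.707.
Interpolate at f ≈ 0.707 with slerp weights a = sin((1−f)δ)/sin δ ≈ 0.320, b = sin(fδ)/sin δ ≈ 0.742.
p = a·p₁ + b·p₂ ≈ (-0.676, -0.558, -0.482); φ = arcsin(p_z) ≈ -28.80°, λ = atan2(p_y, p_x) ≈ -140.43°.

≈ lat 29°S, lon 140°W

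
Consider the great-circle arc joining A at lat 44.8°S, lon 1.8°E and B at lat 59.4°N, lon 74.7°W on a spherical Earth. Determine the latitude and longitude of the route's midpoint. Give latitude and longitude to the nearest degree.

Write both endpoints as unit vectors p₁, p₂ with components (cos φ cos λ, cos φ sin λ, sin φ).
The central angle between the endpoints is δ = arccos(p₁·p₂) ≈ 2.120 rad (121.5°).
Interpolate at f = 1/2 with slerp weights a = sin((1−f)δ)/sin δ ≈ 1.023, b = sin(fδ)/sin δ ≈ 1.023.
p = a·p₁ + b·p₂ ≈ (0.863, -0.479, 0.160); φ = arcsin(p_z) ≈ 9.19°, λ = atan2(p_y, p_x) ≈ -29.06°.

≈ lat 9°N, lon 29°W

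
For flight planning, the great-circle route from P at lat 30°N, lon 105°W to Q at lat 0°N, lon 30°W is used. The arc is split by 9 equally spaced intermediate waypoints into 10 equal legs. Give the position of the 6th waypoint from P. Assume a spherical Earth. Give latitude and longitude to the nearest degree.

≈ lat 15°N, lon 57°W

Write both endpoints as unit vectors p₁, p₂ with components (cos φ cos λ, cos φ sin λ, sin φ).
The central angle between the endpoints is δ = arccos(p₁·p₂) ≈ 1.345 rad (77.0°).
Interpolate at f = 6/10 with slerp weights a = sin((1−f)δ)/sin δ ≈ 0.526, b = sin(fδ)/sin δ ≈ 0.741.
p = a·p₁ + b·p₂ ≈ (0.524, -0.810, 0.263); φ = arcsin(p_z) ≈ 15.24°, λ = atan2(p_y, p_x) ≈ -57.12°.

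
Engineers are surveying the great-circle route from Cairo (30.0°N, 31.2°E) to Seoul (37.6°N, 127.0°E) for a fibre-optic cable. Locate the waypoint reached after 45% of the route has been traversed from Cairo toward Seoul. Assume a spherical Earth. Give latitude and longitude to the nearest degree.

≈ (44°N, 71°E)

Convert each endpoint to a unit vector on the sphere (x = cos φ cos λ, y = cos φ sin λ, z = sin φ).
The central angle between the endpoints is δ = arccos(p₁·p₂) ≈ 1.333 rad (76.4°).
Interpolate at f = 0.45 with slerp weights a = sin((1−f)δ)/sin δ ≈ 0.689, b = sin(fδ)/sin δ ≈ 0.581.
p = a·p₁ + b·p₂ ≈ (0.233, 0.676, 0.699); φ = arcsin(p_z) ≈ 44.32°, λ = atan2(p_y, p_x) ≈ 70.98°.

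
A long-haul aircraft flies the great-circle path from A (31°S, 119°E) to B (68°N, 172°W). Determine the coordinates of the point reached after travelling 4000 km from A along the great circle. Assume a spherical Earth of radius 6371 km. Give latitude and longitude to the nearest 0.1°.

≈ (2.9°N, 131.7°E)

Write both endpoints as unit vectors p₁, p₂ with components (cos φ cos λ, cos φ sin λ, sin φ).
The central angle between the endpoints is δ = arccos(p₁·p₂) ≈ 1.942 rad (111.3°). The total great-circle distance is δ·R ≈ 1.942 × 6371 ≈ 12371 km, so the target fraction is f = 4000/12371 ≈ 0.323.
Interpolate at f ≈ 0.323 with slerp weights a = sin((1−f)δ)/sin δ ≈ 1.038, b = sin(fδ)/sin δ ≈ 0.630.
p = a·p₁ + b·p₂ ≈ (-0.665, 0.745, 0.050); φ = arcsin(p_z) ≈ 2.86°, λ = atan2(p_y, p_x) ≈ 131.75°.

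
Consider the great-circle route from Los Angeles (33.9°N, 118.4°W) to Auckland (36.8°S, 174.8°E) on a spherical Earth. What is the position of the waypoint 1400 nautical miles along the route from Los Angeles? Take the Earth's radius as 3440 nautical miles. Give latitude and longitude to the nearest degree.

≈ 17°N, 136°W

Write both endpoints as unit vectors p₁, p₂ with components (cos φ cos λ, cos φ sin λ, sin φ).
The central angle between the endpoints is δ = arccos(p₁·p₂) ≈ 1.643 rad (94.1°). The total great-circle distance is δ·R ≈ 1.643 × 3440 ≈ 5652 nmi, so the target fraction is f = 1400/5652 ≈ 0.248.
Interpolate at f ≈ 0.248 with slerp weights a = sin((1−f)δ)/sin δ ≈ 0.947, b = sin(fδ)/sin δ ≈ 0.397.
p = a·p₁ + b·p₂ ≈ (-0.690, -0.663, 0.290); φ = arcsin(p_z) ≈ 16.89°, λ = atan2(p_y, p_x) ≈ -136.17°.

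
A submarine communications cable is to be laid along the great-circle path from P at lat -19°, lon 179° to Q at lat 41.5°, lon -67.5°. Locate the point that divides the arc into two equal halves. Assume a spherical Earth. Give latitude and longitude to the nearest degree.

≈ lat 20°, lon -134°

Write both endpoints as unit vectors p₁, p₂ with components (cos φ cos λ, cos φ sin λ, sin φ).
The central angle between the endpoints is δ = arccos(p₁·p₂) ≈ 2.092 rad (119.9°).
Interpolate at f = 1/2 with slerp weights a = sin((1−f)δ)/sin δ ≈ 0.998, b = sin(fδ)/sin δ ≈ 0.998.
p = a·p₁ + b·p₂ ≈ (-0.658, -0.674, 0.336); φ = arcsin(p_z) ≈ 19.66°, λ = atan2(p_y, p_x) ≈ -134.28°.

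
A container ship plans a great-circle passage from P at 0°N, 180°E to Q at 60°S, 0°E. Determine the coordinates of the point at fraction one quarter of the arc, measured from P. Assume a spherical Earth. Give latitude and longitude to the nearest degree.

≈ 30°S, 180°E

Convert each endpoint to a unit vector on the sphere (x = cos φ cos λ, y = cos φ sin λ, z = sin φ).
The central angle between the endpoints is δ = arccos(p₁·p₂) ≈ 2.094 rad (120.0°).
Interpolate at f = 1/4 with slerp weights a = sin((1−f)δ)/sin δ ≈ 1.155, b = sin(fδ)/sin δ ≈ 0.577.
p = a·p₁ + b·p₂ ≈ (-0.866, -0.000, -0.500); φ = arcsin(p_z) ≈ -30.00°, λ = atan2(p_y, p_x) ≈ -180.00°.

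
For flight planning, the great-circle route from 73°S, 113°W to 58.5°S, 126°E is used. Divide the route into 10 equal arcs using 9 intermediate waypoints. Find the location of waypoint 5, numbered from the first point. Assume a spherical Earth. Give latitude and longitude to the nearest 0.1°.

From cos δ = sin φ₁ sin φ₂ + cos φ₁ cos φ₂ cos Δλ, the central angle is δ ≈ 0.743 rad (42.5°).
Interpolate at f = 5/10 with slerp weights a = sin((1−f)δ)/sin δ ≈ 0.537, b = sin(fδ)/sin δ ≈ 0.537.
p = a·p₁ + b·p₂ ≈ (-0.226, 0.082, -0.971); φ = arcsin(p_z) ≈ -76.08°, λ = atan2(p_y, p_x) ≈ 159.97°.

≈ 76.1°S, 160.0°E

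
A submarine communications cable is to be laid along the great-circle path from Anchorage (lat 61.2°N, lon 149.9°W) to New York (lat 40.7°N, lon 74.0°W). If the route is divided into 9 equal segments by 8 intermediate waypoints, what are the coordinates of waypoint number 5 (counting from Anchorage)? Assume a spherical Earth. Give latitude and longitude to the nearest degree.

From cos δ = sin φ₁ sin φ₂ + cos φ₁ cos φ₂ cos Δλ, the central angle is δ ≈ 0.849 rad (48.7°).
Interpolate at f = 5/9 with slerp weights a = sin((1−f)δ)/sin δ ≈ 0.491, b = sin(fδ)/sin δ ≈ 0.605.
p = a·p₁ + b·p₂ ≈ (-0.078, -0.560, 0.825); φ = arcsin(p_z) ≈ 55.58°, λ = atan2(p_y, p_x) ≈ -97.94°.

≈ lat 56°N, lon 98°W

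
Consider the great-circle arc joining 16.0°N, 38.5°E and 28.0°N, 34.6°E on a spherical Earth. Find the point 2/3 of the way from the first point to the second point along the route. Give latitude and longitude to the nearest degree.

≈ 24°N, 36°E

Convert each endpoint to a unit vector on the sphere (x = cos φ cos λ, y = cos φ sin λ, z = sin φ).
The central angle between the endpoints is δ = arccos(p₁·p₂) ≈ 0.219 rad (12.5°).
Interpolate at f = 2/3 with slerp weights a = sin((1−f)δ)/sin δ ≈ 0.336, b = sin(fδ)/sin δ ≈ 0.670.
p = a·p₁ + b·p₂ ≈ (0.739, 0.537, 0.407); φ = arcsin(p_z) ≈ 24.01°, λ = atan2(p_y, p_x) ≈ 35.98°.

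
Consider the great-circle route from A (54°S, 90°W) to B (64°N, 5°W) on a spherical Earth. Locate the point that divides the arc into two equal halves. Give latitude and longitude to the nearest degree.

Write both endpoints as unit vectors p₁, p₂ with components (cos φ cos λ, cos φ sin λ, sin φ).
The central angle between the endpoints is δ = arccos(p₁·p₂) ≈ 2.353 rad (134.8°).
Interpolate at f = 1/2 with slerp weights a = sin((1−f)δ)/sin δ ≈ 1.301, b = sin(fδ)/sin δ ≈ 1.301.
p = a·p₁ + b·p₂ ≈ (0.568, -0.815, 0.117); φ = arcsin(p_z) ≈ 6.71°, λ = atan2(p_y, p_x) ≈ -55.10°.

≈ (7°N, 55°W)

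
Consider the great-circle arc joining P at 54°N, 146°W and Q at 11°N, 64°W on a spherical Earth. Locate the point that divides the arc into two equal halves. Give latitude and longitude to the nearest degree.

Convert each endpoint to a unit vector on the sphere (x = cos φ cos λ, y = cos φ sin λ, z = sin φ).
The central angle between the endpoints is δ = arccos(p₁·p₂) ≈ 1.334 rad (76.4°).
Interpolate at f = 1/2 with slerp weights a = sin((1−f)δ)/sin δ ≈ 0.636, b = sin(fδ)/sin δ ≈ 0.636.
p = a·p₁ + b·p₂ ≈ (-0.036, -0.771, 0.636); φ = arcsin(p_z) ≈ 39.51°, λ = atan2(p_y, p_x) ≈ -92.69°.

≈ 40°N, 93°W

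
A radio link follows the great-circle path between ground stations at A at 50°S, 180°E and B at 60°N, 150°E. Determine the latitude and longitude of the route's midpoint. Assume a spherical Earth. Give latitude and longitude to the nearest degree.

From cos δ = sin φ₁ sin φ₂ + cos φ₁ cos φ₂ cos Δλ, the central angle is δ ≈ 1.966 rad (112.6°).
Interpolate at f = 1/2 with slerp weights a = sin((1−f)δ)/sin δ ≈ 0.902, b = sin(fδ)/sin δ ≈ 0.902.
p = a·p₁ + b·p₂ ≈ (-0.970, 0.225, 0.090); φ = arcsin(p_z) ≈ 5.17°, λ = atan2(p_y, p_x) ≈ 166.92°.

≈ 5°N, 167°E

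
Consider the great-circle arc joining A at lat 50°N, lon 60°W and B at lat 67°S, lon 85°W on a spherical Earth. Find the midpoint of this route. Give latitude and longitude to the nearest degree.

≈ lat 9°S, lon 69°W

Write both endpoints as unit vectors p₁, p₂ with components (cos φ cos λ, cos φ sin λ, sin φ).
The central angle between the endpoints is δ = arccos(p₁·p₂) ≈ 2.069 rad (118.5°).
Interpolate at f = 1/2 with slerp weights a = sin((1−f)δ)/sin δ ≈ 0.978, b = sin(fδ)/sin δ ≈ 0.978.
p = a·p₁ + b·p₂ ≈ (0.348, -0.925, -0.151); φ = arcsin(p_z) ≈ -8.69°, λ = atan2(p_y, p_x) ≈ -69.41°.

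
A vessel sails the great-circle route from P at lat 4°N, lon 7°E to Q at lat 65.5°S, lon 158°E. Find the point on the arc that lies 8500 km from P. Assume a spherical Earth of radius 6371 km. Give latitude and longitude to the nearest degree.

≈ lat 68°S, lon 43°E

Write both endpoints as unit vectors p₁, p₂ with components (cos φ cos λ, cos φ sin λ, sin φ).
The central angle between the endpoints is δ = arccos(p₁·p₂) ≈ 2.010 rad (115.2°). The total great-circle distance is δ·R ≈ 2.010 × 6371 ≈ 12806 km, so the target fraction is f = 8500/12806 ≈ 0.664.
Interpolate at f ≈ 0.664 with slerp weights a = sin((1−f)δ)/sin δ ≈ 0.691, b = sin(fδ)/sin δ ≈ 1.074.
p = a·p₁ + b·p₂ ≈ (0.271, 0.251, -0.929); φ = arcsin(p_z) ≈ -68.31°, λ = atan2(p_y, p_x) ≈ 42.75°.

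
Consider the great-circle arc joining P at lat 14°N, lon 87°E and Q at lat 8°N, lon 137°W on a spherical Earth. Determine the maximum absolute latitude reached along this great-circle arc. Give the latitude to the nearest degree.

The great circle lies in the plane with unit normal n̂ = (p₁ × p₂)/|p₁ × p₂|.
Here n̂_z ≈ +0.886; the vertex latitude is φ_max = arccos|n̂_z| ≈ 27.6°.

≈ 28°N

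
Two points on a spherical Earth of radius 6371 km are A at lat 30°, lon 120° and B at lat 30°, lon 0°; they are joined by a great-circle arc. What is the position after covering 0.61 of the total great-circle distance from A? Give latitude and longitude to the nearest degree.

≈ lat 48°, lon 44°

Write both endpoints as unit vectors p₁, p₂ with components (cos φ cos λ, cos φ sin λ, sin φ).
The central angle between the endpoints is δ = arccos(p₁·p₂) ≈ 1.696 rad (97.2°).
Interpolate at f = 0.61 with slerp weights a = sin((1−f)δ)/sin δ ≈ 0.619, b = sin(fδ)/sin δ ≈ 0.866.
p = a·p₁ + b·p₂ ≈ (0.482, 0.464, 0.743); φ = arcsin(p_z) ≈ 47.97°, λ = atan2(p_y, p_x) ≈ 43.92°.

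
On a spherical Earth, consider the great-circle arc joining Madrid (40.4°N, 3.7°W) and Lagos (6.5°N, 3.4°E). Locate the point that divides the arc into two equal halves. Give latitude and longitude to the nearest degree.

Convert each endpoint to a unit vector on the sphere (x = cos φ cos λ, y = cos φ sin λ, z = sin φ).
The central angle between the endpoints is δ = arccos(p₁·p₂) ≈ 0.602 rad (34.5°).
Interpolate at f = 1/2 with slerp weights a = sin((1−f)δ)/sin δ ≈ 0.524, b = sin(fδ)/sin δ ≈ 0.524.
p = a·p₁ + b·p₂ ≈ (0.917, 0.005, 0.399); φ = arcsin(p_z) ≈ 23.49°, λ = atan2(p_y, p_x) ≈ 0.32°.

≈ (23°N, 0°E)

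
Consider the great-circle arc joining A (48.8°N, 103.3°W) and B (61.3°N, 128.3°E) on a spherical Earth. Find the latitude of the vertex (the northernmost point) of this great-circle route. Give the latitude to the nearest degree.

≈ 74°N

The great circle lies in the plane with unit normal n̂ = (p₁ × p₂)/|p₁ × p₂|.
Here n̂_z ≈ -0.280; the vertex latitude is φ_max = arccos|n̂_z| ≈ 73.8°.
Check via Clairaut: cos φ_max = |cos φ₁| · sin C = cos(48.8°)·sin(25.1°) ≈ 0.280, again giving ≈ 73.8°.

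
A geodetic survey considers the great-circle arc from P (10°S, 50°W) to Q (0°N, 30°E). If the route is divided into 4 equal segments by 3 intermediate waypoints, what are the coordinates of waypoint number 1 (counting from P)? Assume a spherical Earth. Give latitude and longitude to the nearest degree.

Write both endpoints as unit vectors p₁, p₂ with components (cos φ cos λ, cos φ sin λ, sin φ).
The central angle between the endpoints is δ = arccos(p₁·p₂) ≈ 1.399 rad (80.2°).
Interpolate at f = 1/4 with slerp weights a = sin((1−f)δ)/sin δ ≈ 0.880, b = sin(fδ)/sin δ ≈ 0.348.
p = a·p₁ + b·p₂ ≈ (0.858, -0.490, -0.153); φ = arcsin(p_z) ≈ -8.79°, λ = atan2(p_y, p_x) ≈ -29.72°.

≈ (9°S, 30°W)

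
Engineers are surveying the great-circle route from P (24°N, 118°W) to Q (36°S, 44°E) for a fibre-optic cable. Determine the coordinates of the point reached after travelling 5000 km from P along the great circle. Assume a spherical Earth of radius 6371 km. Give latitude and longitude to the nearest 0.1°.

≈ (8.2°S, 85.9°W)

Write both endpoints as unit vectors p₁, p₂ with components (cos φ cos λ, cos φ sin λ, sin φ).
The central angle between the endpoints is δ = arccos(p₁·p₂) ≈ 2.799 rad (160.4°). The total great-circle distance is δ·R ≈ 2.799 × 6371 ≈ 17834 km, so the target fraction is f = 5000/17834 ≈ 0.280.
Interpolate at f ≈ 0.280 with slerp weights a = sin((1−f)δ)/sin δ ≈ 2.691, b = sin(fδ)/sin δ ≈ 2.105.
p = a·p₁ + b·p₂ ≈ (0.071, -0.987, -0.143); φ = arcsin(p_z) ≈ -8.22°, λ = atan2(p_y, p_x) ≈ -85.87°.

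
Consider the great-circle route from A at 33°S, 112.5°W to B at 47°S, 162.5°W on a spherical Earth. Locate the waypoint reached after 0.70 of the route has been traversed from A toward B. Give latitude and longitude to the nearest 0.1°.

≈ 45.3°S, 145.3°W

Convert each endpoint to a unit vector on the sphere (x = cos φ cos λ, y = cos φ sin λ, z = sin φ).
The central angle between the endpoints is δ = arccos(p₁·p₂) ≈ 0.698 rad (40.0°).
Interpolate at f = 0.70 with slerp weights a = sin((1−f)δ)/sin δ ≈ 0.323, b = sin(fδ)/sin δ ≈ 0.730.
p = a·p₁ + b·p₂ ≈ (-0.579, -0.400, -0.710); φ = arcsin(p_z) ≈ -45.26°, λ = atan2(p_y, p_x) ≈ -145.33°.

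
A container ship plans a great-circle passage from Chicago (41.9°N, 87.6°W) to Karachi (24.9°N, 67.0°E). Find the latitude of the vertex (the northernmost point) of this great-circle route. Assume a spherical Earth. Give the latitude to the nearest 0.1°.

The great circle lies in the plane with unit normal n̂ = (p₁ × p₂)/|p₁ × p₂|.
Here n̂_z ≈ +0.307; the vertex latitude is φ_max = arccos|n̂_z| ≈ 72.1°.
Check via Clairaut: cos φ_max = |cos φ₁| · sin C = cos(41.9°)·sin(24.3°) ≈ 0.307, again giving ≈ 72.1°.

≈ 72.1°N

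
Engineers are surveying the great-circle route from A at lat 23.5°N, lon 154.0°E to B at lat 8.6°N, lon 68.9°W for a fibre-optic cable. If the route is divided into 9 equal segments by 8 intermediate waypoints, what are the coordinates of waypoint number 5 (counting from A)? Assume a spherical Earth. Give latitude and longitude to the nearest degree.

≈ lat 36°N, lon 123°W

Convert each endpoint to a unit vector on the sphere (x = cos φ cos λ, y = cos φ sin λ, z = sin φ).
The central angle between the endpoints is δ = arccos(p₁·p₂) ≈ 2.220 rad (127.2°).
Interpolate at f = 5/9 with slerp weights a = sin((1−f)δ)/sin δ ≈ 1.047, b = sin(fδ)/sin δ ≈ 1.185.
p = a·p₁ + b·p₂ ≈ (-0.442, -0.672, 0.595); φ = arcsin(p_z) ≈ 36.50°, λ = atan2(p_y, p_x) ≈ -123.32°.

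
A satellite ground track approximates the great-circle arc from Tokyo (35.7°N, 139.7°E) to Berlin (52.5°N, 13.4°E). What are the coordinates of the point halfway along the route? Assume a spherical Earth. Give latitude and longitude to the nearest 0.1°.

≈ 64.2°N, 92.3°E

Write both endpoints as unit vectors p₁, p₂ with components (cos φ cos λ, cos φ sin λ, sin φ).
The central angle between the endpoints is δ = arccos(p₁·p₂) ≈ 1.400 rad (80.2°).
Interpolate at f = 1/2 with slerp weights a = sin((1−f)δ)/sin δ ≈ 0.654, b = sin(fδ)/sin δ ≈ 0.654.
p = a·p₁ + b·p₂ ≈ (-0.018, 0.436, 0.900); φ = arcsin(p_z) ≈ 64.16°, λ = atan2(p_y, p_x) ≈ 92.33°.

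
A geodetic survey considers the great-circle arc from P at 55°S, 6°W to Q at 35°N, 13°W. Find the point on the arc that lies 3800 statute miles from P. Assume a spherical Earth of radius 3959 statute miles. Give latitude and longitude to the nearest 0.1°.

Convert each endpoint to a unit vector on the sphere (x = cos φ cos λ, y = cos φ sin λ, z = sin φ).
The central angle between the endpoints is δ = arccos(p₁·p₂) ≈ 1.574 rad (90.2°). The total great-circle distance is δ·R ≈ 1.574 × 3959 ≈ 6233 mi, so the target fraction is f = 3800/6233 ≈ 0.610.
Interpolate at f ≈ 0.610 with slerp weights a = sin((1−f)δ)/sin δ ≈ 0.577, b = sin(fδ)/sin δ ≈ 0.819.
p = a·p₁ + b·p₂ ≈ (0.983, -0.186, -0.002); φ = arcsin(p_z) ≈ -0.14°, λ = atan2(p_y, p_x) ≈ -10.69°.

≈ 0.1°S, 10.7°W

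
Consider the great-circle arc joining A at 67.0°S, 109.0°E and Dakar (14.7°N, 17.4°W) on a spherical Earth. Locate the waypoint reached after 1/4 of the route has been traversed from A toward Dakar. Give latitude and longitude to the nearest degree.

Convert each endpoint to a unit vector on the sphere (x = cos φ cos λ, y = cos φ sin λ, z = sin φ).
The central angle between the endpoints is δ = arccos(p₁·p₂) ≈ 2.046 rad (117.2°).
Interpolate at f = 1/4 with slerp weights a = sin((1−f)δ)/sin δ ≈ 1.124, b = sin(fδ)/sin δ ≈ 0.551.
p = a·p₁ + b·p₂ ≈ (0.365, 0.256, -0.895); φ = arcsin(p_z) ≈ -63.51°, λ = atan2(p_y, p_x) ≈ 35.02°.

≈ 64°S, 35°E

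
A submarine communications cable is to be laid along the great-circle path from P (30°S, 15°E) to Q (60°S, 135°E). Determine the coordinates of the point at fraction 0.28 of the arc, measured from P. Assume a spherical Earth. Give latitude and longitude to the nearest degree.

≈ (49°S, 29°E)

Convert each endpoint to a unit vector on the sphere (x = cos φ cos λ, y = cos φ sin λ, z = sin φ).
The central angle between the endpoints is δ = arccos(p₁·p₂) ≈ 1.353 rad (77.5°).
Interpolate at f = 0.28 with slerp weights a = sin((1−f)δ)/sin δ ≈ 0.847, b = sin(fδ)/sin δ ≈ 0.379.
p = a·p₁ + b·p₂ ≈ (0.575, 0.324, -0.752); φ = arcsin(p_z) ≈ -48.72°, λ = atan2(p_y, p_x) ≈ 29.39°.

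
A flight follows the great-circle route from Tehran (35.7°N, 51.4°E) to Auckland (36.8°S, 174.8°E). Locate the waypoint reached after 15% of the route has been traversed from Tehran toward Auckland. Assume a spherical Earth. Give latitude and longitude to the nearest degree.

From cos δ = sin φ₁ sin φ₂ + cos φ₁ cos φ₂ cos Δλ, the central angle is δ ≈ 2.357 rad (135.0°).
Interpolate at f = 0.15 with slerp weights a = sin((1−f)δ)/sin δ ≈ 1.285, b = sin(fδ)/sin δ ≈ 0.490.
p = a·p₁ + b·p₂ ≈ (0.260, 0.851, 0.456); φ = arcsin(p_z) ≈ 27.15°, λ = atan2(p_y, p_x) ≈ 72.99°.

≈ (27°N, 73°E)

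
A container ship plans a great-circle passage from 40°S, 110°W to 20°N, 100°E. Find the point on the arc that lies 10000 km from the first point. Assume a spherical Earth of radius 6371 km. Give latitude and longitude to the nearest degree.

≈ 22°S, 140°E

The haversine formula gives a central angle δ ≈ 2.574 rad (147.5°) between the endpoints. The total great-circle distance is δ·R ≈ 2.574 × 6371 ≈ 16400 km, so the target fraction is f = 10000/16400 ≈ 0.610.
Interpolate at f ≈ 0.610 with slerp weights a = sin((1−f)δ)/sin δ ≈ 1.570, b = sin(fδ)/sin δ ≈ 1.860.
p = a·p₁ + b·p₂ ≈ (-0.715, 0.592, -0.373); φ = arcsin(p_z) ≈ -21.89°, λ = atan2(p_y, p_x) ≈ 140.40°.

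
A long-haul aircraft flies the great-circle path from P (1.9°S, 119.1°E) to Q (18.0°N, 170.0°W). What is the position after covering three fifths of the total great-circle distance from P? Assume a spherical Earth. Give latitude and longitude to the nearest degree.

≈ (12°N, 161°E)

The haversine formula gives a central angle δ ≈ 1.265 rad (72.5°) between the endpoints.
Interpolate at f = 3/5 with slerp weights a = sin((1−f)δ)/sin δ ≈ 0.508, b = sin(fδ)/sin δ ≈ 0.722.
p = a·p₁ + b·p₂ ≈ (-0.923, 0.325, 0.206); φ = arcsin(p_z) ≈ 11.90°, λ = atan2(p_y, p_x) ≈ 160.62°.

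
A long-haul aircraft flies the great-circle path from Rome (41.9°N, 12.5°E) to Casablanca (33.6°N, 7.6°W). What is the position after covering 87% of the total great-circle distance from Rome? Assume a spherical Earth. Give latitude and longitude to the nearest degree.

The haversine formula gives a central angle δ ≈ 0.312 rad (17.9°) between the endpoints.
Interpolate at f = 0.87 with slerp weights a = sin((1−f)δ)/sin δ ≈ 0.132, b = sin(fδ)/sin δ ≈ 0.873.
p = a·p₁ + b·p₂ ≈ (0.817, -0.075, 0.572); φ = arcsin(p_z) ≈ 34.86°, λ = atan2(p_y, p_x) ≈ -5.24°.

≈ (35°N, 5°W)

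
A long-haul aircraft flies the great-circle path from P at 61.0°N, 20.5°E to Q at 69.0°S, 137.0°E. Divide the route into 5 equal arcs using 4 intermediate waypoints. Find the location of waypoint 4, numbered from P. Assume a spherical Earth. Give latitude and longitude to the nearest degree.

≈ 49°S, 88°E

From cos δ = sin φ₁ sin φ₂ + cos φ₁ cos φ₂ cos Δλ, the central angle is δ ≈ 2.677 rad (153.4°).
Interpolate at f = 4/5 with slerp weights a = sin((1−f)δ)/sin δ ≈ 1.139, b = sin(fδ)/sin δ ≈ 1.878.
p = a·p₁ + b·p₂ ≈ (0.025, 0.652, -0.757); φ = arcsin(p_z) ≈ -49.24°, λ = atan2(p_y, p_x) ≈ 87.81°.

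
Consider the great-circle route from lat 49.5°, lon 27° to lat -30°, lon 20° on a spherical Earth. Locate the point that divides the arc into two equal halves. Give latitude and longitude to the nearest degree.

≈ lat 10°, lon 23°

Convert each endpoint to a unit vector on the sphere (x = cos φ cos λ, y = cos φ sin λ, z = sin φ).
The central angle between the endpoints is δ = arccos(p₁·p₂) ≈ 1.392 rad (79.7°).
Interpolate at f = 1/2 with slerp weights a = sin((1−f)δ)/sin δ ≈ 0.651, b = sin(fδ)/sin δ ≈ 0.651.
p = a·p₁ + b·p₂ ≈ (0.907, 0.385, 0.170); φ = arcsin(p_z) ≈ 9.77°, λ = atan2(p_y, p_x) ≈ 23.00°.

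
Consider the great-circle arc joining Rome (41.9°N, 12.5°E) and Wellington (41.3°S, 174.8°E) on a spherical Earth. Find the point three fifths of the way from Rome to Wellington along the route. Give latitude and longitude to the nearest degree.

≈ 9°S, 108°E

Write both endpoints as unit vectors p₁, p₂ with components (cos φ cos λ, cos φ sin λ, sin φ).
The central angle between the endpoints is δ = arccos(p₁·p₂) ≈ 2.911 rad (166.8°).
Interpolate at f = 3/5 with slerp weights a = sin((1−f)δ)/sin δ ≈ 4.015, b = sin(fδ)/sin δ ≈ 4.303.
p = a·p₁ + b·p₂ ≈ (-0.302, 0.940, -0.159); φ = arcsin(p_z) ≈ -9.16°, λ = atan2(p_y, p_x) ≈ 107.84°.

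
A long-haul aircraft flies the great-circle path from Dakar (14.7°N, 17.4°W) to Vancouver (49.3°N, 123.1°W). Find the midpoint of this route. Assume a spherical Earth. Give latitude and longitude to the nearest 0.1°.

Convert each endpoint to a unit vector on the sphere (x = cos φ cos λ, y = cos φ sin λ, z = sin φ).
The central angle between the endpoints is δ = arccos(p₁·p₂) ≈ 1.549 rad (88.8°).
Interpolate at f = 1/2 with slerp weights a = sin((1−f)δ)/sin δ ≈ 0.700, b = sin(fδ)/sin δ ≈ 0.700.
p = a·p₁ + b·p₂ ≈ (0.397, -0.584, 0.708); φ = arcsin(p_z) ≈ 45.06°, λ = atan2(p_y, p_x) ≈ -55.84°.

≈ (45.1°N, 55.8°W)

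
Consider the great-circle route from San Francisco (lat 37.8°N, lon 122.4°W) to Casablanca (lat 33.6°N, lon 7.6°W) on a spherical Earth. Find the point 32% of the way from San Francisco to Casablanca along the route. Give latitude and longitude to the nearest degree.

The haversine formula gives a central angle δ ≈ 1.508 rad (86.4°) between the endpoints.
Interpolate at f = 0.32 with slerp weights a = sin((1−f)δ)/sin δ ≈ 0.857, b = sin(fδ)/sin δ ≈ 0.465.
p = a·p₁ + b·p₂ ≈ (0.021, -0.623, 0.782); φ = arcsin(p_z) ≈ 51.46°, λ = atan2(p_y, p_x) ≈ -88.05°.

≈ lat 51°N, lon 88°W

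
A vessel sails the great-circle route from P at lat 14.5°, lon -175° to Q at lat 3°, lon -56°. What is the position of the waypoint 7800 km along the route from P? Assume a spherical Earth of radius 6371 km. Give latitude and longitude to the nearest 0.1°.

Convert each endpoint to a unit vector on the sphere (x = cos φ cos λ, y = cos φ sin λ, z = sin φ).
The central angle between the endpoints is δ = arccos(p₁·p₂) ≈ 2.044 rad (117.1°). The total great-circle distance is δ·R ≈ 2.044 × 6371 ≈ 13021 km, so the target fraction is f = 7800/13021 ≈ 0.599.
Interpolate at f ≈ 0.599 with slerp weights a = sin((1−f)δ)/sin δ ≈ 0.821, b = sin(fδ)/sin δ ≈ 1.057.
p = a·p₁ + b·p₂ ≈ (-0.202, -0.944, 0.261); φ = arcsin(p_z) ≈ 15.12°, λ = atan2(p_y, p_x) ≈ -102.07°.

≈ lat 15.1°, lon -102.1°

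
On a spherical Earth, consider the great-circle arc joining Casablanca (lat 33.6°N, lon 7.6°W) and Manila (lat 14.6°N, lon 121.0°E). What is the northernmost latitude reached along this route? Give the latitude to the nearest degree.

≈ 47°N

The great circle lies in the plane with unit normal n̂ = (p₁ × p₂)/|p₁ × p₂|.
Here n̂_z ≈ +0.676; the vertex latitude is φ_max = arccos|n̂_z| ≈ 47.5°.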